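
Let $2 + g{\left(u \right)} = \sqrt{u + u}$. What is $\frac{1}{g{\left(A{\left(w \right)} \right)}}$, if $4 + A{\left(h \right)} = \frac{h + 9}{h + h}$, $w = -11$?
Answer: $- \frac{11}{65} - \frac{i \sqrt{946}}{130} \approx -0.16923 - 0.23659 i$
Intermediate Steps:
$A{\left(h \right)} = -4 + \frac{9 + h}{2 h}$ ($A{\left(h \right)} = -4 + \frac{h + 9}{h + h} = -4 + \frac{9 + h}{2 h}$)
$g{\left(u \right)} = -2 + \sqrt{2} \sqrt{u}$ ($g{\left(u \right)} = -2 + \sqrt{u + u} = -2 + \sqrt{2 u} = -2 + \sqrt{2} \sqrt{u}$)
$\frac{1}{g{\left(A{\left(w \right)} \right)}} = \frac{1}{-2 + \sqrt{2} \sqrt{\frac{9 - -77}{2 \left(-11\right)}}} = \frac{1}{-2 + \sqrt{2} \sqrt{\frac{1}{2} \left(- \frac{1}{11}\right) \left(9 + 77\right)}} = \frac{1}{-2 + \sqrt{2} \sqrt{\frac{1}{2} \left(- \frac{1}{11}\right) 86}} = \frac{1}{-2 + \sqrt{2} \sqrt{- \frac{43}{11}}} = \frac{1}{-2 + \sqrt{2} \frac{i \sqrt{473}}{11}} = \frac{1}{-2 + \frac{i \sqrt{946}}{11}}$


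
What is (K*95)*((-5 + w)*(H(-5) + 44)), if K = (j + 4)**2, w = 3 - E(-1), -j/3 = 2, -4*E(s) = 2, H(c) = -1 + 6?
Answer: -27930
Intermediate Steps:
H(c) = 5
E(s) = -1/2 (E(s) = -1/4*2 = -1/2)
j = -6 (j = -3*2 = -6)
w = 7/2 (w = 3 - 1*(-1/2) = 3 + 1/2 = 7/2 ≈ 3.5000)
K = 4 (K = (-6 + 4)**2 = (-2)**2 = 4)
(K*95)*((-5 + w)*(H(-5) + 44)) = (4*95)*((-5 + 7/2)*(5 + 44)) = 380*(-3/2*49) = 380*(-147/2) = -27930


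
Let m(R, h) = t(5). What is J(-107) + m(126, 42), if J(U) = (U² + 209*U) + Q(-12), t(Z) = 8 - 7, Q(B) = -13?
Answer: -10926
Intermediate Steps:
t(Z) = 1
m(R, h) = 1
J(U) = -13 + U² + 209*U (J(U) = (U² + 209*U) - 13 = -13 + U² + 209*U)
J(-107) + m(126, 42) = (-13 + (-107)² + 209*(-107)) + 1 = (-13 + 11449 - 22363) + 1 = -10927 + 1 = -10926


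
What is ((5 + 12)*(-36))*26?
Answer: -15912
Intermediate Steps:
((5 + 12)*(-36))*26 = (17*(-36))*26 = -612*26 = -15912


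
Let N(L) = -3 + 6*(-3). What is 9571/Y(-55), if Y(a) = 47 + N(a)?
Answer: 9571/26 ≈ 368.12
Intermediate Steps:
N(L) = -21 (N(L) = -3 - 18 = -21)
Y(a) = 26 (Y(a) = 47 - 21 = 26)
9571/Y(-55) = 9571/26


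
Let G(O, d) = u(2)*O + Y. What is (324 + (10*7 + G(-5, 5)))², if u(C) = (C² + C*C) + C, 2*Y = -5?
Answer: 466489/4 ≈ 1.1662e+5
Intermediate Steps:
Y = -5/2 (Y = (½)*(-5) = -5/2 ≈ -2.5000)
u(C) = C + 2*C² (u(C) = (C² + C²) + C = 2*C² + C = C + 2*C²)
G(O, d) = -5/2 + 10*O (G(O, d) = (2*(1 + 2*2))*O - 5/2 = (2*(1 + 4))*O - 5/2 = (2*5)*O - 5/2 = 10*O - 5/2 = -5/2 + 10*O)
(324 + (10*7 + G(-5, 5)))² = (324 + (10*7 + (-5/2 + 10*(-5))))² = (324 + (70 + (-5/2 - 50)))² = (324 + (70 - 105/2))² = (324 + 35/2)² = (683/2)² = 466489/4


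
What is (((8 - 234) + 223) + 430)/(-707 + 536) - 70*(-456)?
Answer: 5457893/171 ≈ 31918.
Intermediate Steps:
(((8 - 234) + 223) + 430)/(-707 + 536) - 70*(-456) = ((-226 + 223) + 430)/(-171) + 31920 = (-3 + 430)*(-1/171) + 31920 = 427*(-1/171) + 31920 = -427/171 + 31920 = 5457893/171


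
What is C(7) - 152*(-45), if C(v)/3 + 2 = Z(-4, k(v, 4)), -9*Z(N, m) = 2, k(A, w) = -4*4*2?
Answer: 20500/3 ≈ 6833.3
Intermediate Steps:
k(A, w) = -32 (k(A, w) = -16*2 = -32)
Z(N, m) = -2/9 (Z(N, m) = -⅑*2 = -2/9)
C(v) = -20/3 (C(v) = -6 + 3*(-2/9) = -6 - ⅔ = -20/3)
C(7) - 152*(-45) = -20/3 - 152*(-45) = -20/3 + 6840 = 20500/3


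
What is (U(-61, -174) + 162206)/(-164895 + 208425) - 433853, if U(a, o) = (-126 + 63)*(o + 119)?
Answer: -18885455419/43530 ≈ -4.3385e+5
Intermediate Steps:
U(a, o) = -7497 - 63*o (U(a, o) = -63*(119 + o) = -7497 - 63*o)
(U(-61, -174) + 162206)/(-164895 + 208425) - 433853 = ((-7497 - 63*(-174)) + 162206)/(-164895 + 208425) - 433853 = ((-7497 + 10962) + 162206)/43530 - 433853 = (3465 + 162206)*(1/43530) - 433853 = 165671*(1/43530) - 433853 = 165671/43530 - 433853 = -18885455419/43530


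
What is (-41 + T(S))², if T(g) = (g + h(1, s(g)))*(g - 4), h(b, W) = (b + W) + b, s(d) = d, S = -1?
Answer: 1681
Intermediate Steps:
h(b, W) = W + 2*b (h(b, W) = (W + b) + b = W + 2*b)
T(g) = (-4 + g)*(2 + 2*g) (T(g) = (g + (g + 2*1))*(g - 4) = (g + (g + 2))*(-4 + g) = (g + (2 + g))*(-4 + g) = (2 + 2*g)*(-4 + g) = (-4 + g)*(2 + 2*g))
(-41 + T(S))² = (-41 + (-8 - 6*(-1) + 2*(-1)²))² = (-41 + (-8 + 6 + 2*1))² = (-41 + (-8 + 6 + 2))² = (-41 + 0)² = (-41)² = 1681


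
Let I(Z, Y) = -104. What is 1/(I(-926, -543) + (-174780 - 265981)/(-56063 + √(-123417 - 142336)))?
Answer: -302195491145/29052721408129 - 440761*I*√265753/29052721408129 ≈ -0.010402 - 7.8209e-6*I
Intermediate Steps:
1/(I(-926, -543) + (-174780 - 265981)/(-56063 + √(-123417 - 142336))) = 1/(-104 + (-174780 - 265981)/(-56063 + √(-123417 - 142336))) = 1/(-104 - 440761/(-56063 + √(-265753))) = 1/(-104 - 440761/(-56063 + I*√265753))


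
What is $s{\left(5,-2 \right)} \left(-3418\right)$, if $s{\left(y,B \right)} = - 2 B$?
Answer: $-13672$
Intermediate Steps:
$s{\left(5,-2 \right)} \left(-3418\right) = \left(-2\right) \left(-2\right) \left(-3418\right) = 4 \left(-3418\right) = -13672$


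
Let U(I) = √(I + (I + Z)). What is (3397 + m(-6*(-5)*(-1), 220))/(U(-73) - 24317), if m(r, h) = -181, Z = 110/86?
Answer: -1681374648/12713307625 - 11256*I*√5461/12713307625 ≈ -0.13225 - 6.5428e-5*I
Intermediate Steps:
Z = 55/43 (Z = 110*(1/86) = 55/43 ≈ 1.2791)
U(I) = √(55/43 + 2*I) (U(I) = √(I + (I + 55/43)) = √(I + (55/43 + I)) = √(55/43 + 2*I))
(3397 + m(-6*(-5)*(-1), 220))/(U(-73) - 24317) = (3397 - 181)/(√(2365 + 3698*(-73))/43 - 24317) = 3216/(√(2365 - 269954)/43 - 24317) = 3216/(√(-267589)/43 - 24317) = 3216/((7*I*√5461)/43 - 24317) = 3216/(7*I*√5461/43 - 24317) = 3216/(-24317 + 7*I*√5461/43)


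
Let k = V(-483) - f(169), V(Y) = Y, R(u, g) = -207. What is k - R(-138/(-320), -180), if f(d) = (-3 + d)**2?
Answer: -27832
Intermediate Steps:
k = -28039 (k = -483 - (-3 + 169)**2 = -483 - 1*166**2 = -483 - 1*27556 = -483 - 27556 = -28039)
k - R(-138/(-320), -180) = -28039 - 1*(-207) = -28039 + 207 = -27832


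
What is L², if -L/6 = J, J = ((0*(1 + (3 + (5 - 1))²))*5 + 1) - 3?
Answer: 144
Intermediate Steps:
J = -2 (J = ((0*(1 + (3 + 4)²))*5 + 1) - 3 = ((0*(1 + 7²))*5 + 1) - 3 = ((0*(1 + 49))*5 + 1) - 3 = ((0*50)*5 + 1) - 3 = (0*5 + 1) - 3 = (0 + 1) - 3 = 1 - 3 = -2)
L = 12 (L = -6*(-2) = 12)
L² = 12² = 144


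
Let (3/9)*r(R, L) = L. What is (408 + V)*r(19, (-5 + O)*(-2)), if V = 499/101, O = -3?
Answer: 2001936/101 ≈ 19821.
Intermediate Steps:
r(R, L) = 3*L
V = 499/101 (V = 499*(1/101) = 499/101 ≈ 4.9406)
(408 + V)*r(19, (-5 + O)*(-2)) = (408 + 499/101)*(3*((-5 - 3)*(-2))) = 41707*(3*(-8*(-2)))/101 = 41707*(3*16)/101 = (41707/101)*48 = 2001936/101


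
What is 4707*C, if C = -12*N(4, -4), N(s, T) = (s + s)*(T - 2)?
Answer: 2711232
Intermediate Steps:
N(s, T) = 2*s*(-2 + T) (N(s, T) = (2*s)*(-2 + T) = 2*s*(-2 + T))
C = 576 (C = -24*4*(-2 - 4) = -24*4*(-6) = -12*(-48) = 576)
4707*C = 4707*576 = 2711232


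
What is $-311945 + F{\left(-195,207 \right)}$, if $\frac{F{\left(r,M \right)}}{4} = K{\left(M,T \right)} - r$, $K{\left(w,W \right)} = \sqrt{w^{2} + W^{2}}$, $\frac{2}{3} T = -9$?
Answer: $-311165 + 90 \sqrt{85} \approx -3.1034 \cdot 10^{5}$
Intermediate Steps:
$T = - \frac{27}{2}$ ($T = \frac{3}{2} \left(-9\right) = - \frac{27}{2} \approx -13.5$)
$K{\left(w,W \right)} = \sqrt{W^{2} + w^{2}}$
$F{\left(r,M \right)} = - 4 r + 4 \sqrt{\frac{729}{4} + M^{2}}$ ($F{\left(r,M \right)} = 4 \left(\sqrt{\left(- \frac{27}{2}\right)^{2} + M^{2}} - r\right) = 4 \left(\sqrt{\frac{729}{4} + M^{2}} - r\right) = - 4 r + 4 \sqrt{\frac{729}{4} + M^{2}}$)
$-311945 + F{\left(-195,207 \right)} = -311945 - \left(-780 - 2 \sqrt{729 + 4 \cdot 207^{2}}\right) = -311945 + \left(780 + 2 \sqrt{729 + 4 \cdot 42849}\right) = -311945 + \left(780 + 2 \sqrt{729 + 171396}\right) = -311945 + \left(780 + 2 \sqrt{172125}\right) = -311945 + \left(780 + 2 \cdot 45 \sqrt{85}\right) = -311945 + \left(780 + 90 \sqrt{85}\right) = -311165 + 90 \sqrt{85}$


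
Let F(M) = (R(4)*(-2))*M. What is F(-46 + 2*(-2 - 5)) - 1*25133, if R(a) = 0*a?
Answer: -25133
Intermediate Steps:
R(a) = 0
F(M) = 0 (F(M) = (0*(-2))*M = 0*M = 0)
F(-46 + 2*(-2 - 5)) - 1*25133 = 0 - 1*25133 = 0 - 25133 = -25133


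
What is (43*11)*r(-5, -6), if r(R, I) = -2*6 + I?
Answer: -8514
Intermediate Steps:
r(R, I) = -12 + I
(43*11)*r(-5, -6) = (43*11)*(-12 - 6) = 473*(-18) = -8514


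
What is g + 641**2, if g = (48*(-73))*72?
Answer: 158593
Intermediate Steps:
g = -252288 (g = -3504*72 = -252288)
g + 641**2 = -252288 + 641**2 = -252288 + 410881 = 158593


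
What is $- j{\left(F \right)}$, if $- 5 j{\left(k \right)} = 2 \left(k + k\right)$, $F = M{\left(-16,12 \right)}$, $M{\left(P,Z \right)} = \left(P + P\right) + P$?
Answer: $- \frac{192}{5} \approx -38.4$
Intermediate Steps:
$M{\left(P,Z \right)} = 3 P$ ($M{\left(P,Z \right)} = 2 P + P = 3 P$)
$F = -48$ ($F = 3 \left(-16\right) = -48$)
$j{\left(k \right)} = - \frac{4 k}{5}$ ($j{\left(k \right)} = - \frac{2 \left(k + k\right)}{5} = - \frac{2 \cdot 2 k}{5} = - \frac{4 k}{5}$)
$- j{\left(F \right)} = - \frac{\left(-4\right) \left(-48\right)}{5} = \left(-1\right) \frac{192}{5} = - \frac{192}{5}$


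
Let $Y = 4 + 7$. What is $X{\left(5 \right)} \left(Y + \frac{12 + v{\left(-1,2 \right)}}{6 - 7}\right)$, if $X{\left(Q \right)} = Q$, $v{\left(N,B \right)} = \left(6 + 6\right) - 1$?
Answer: $-60$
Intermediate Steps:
$v{\left(N,B \right)} = 11$ ($v{\left(N,B \right)} = 12 - 1 = 11$)
$Y = 11$
$X{\left(5 \right)} \left(Y + \frac{12 + v{\left(-1,2 \right)}}{6 - 7}\right) = 5 \left(11 + \frac{12 + 11}{6 - 7}\right) = 5 \left(11 + \frac{23}{-1}\right) = 5 \left(11 + 23 \left(-1\right)\right) = 5 \left(11 - 23\right) = 5 \left(-12\right) = -60$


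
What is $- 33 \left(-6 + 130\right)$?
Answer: $-4092$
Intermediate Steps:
$- 33 \left(-6 + 130\right) = \left(-33\right) 124 = -4092$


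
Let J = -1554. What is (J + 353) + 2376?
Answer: 1175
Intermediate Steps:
(J + 353) + 2376 = (-1554 + 353) + 2376 = -1201 + 2376 = 1175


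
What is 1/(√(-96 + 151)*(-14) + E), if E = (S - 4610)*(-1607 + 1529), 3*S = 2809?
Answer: 143273/41054299668 + 7*√55/41054299668 ≈ 3.4911e-6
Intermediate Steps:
S = 2809/3 (S = (⅓)*2809 = 2809/3 ≈ 936.33)
E = 286546 (E = (2809/3 - 4610)*(-1607 + 1529) = -11021/3*(-78) = 286546)
1/(√(-96 + 151)*(-14) + E) = 1/(√(-96 + 151)*(-14) + 286546) = 1/(√55*(-14) + 286546) = 1/(-14*√55 + 286546) = 1/(286546 - 14*√55)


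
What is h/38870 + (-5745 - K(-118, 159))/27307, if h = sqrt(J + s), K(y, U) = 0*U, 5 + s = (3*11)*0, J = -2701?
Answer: -5745/27307 + I*sqrt(2706)/38870 ≈ -0.21039 + 0.0013383*I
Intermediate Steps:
s = -5 (s = -5 + (3*11)*0 = -5 + 33*0 = -5 + 0 = -5)
K(y, U) = 0
h = I*sqrt(2706) (h = sqrt(-2701 - 5) = sqrt(-2706) = I*sqrt(2706) ≈ 52.019*I)
h/38870 + (-5745 - K(-118, 159))/27307 = (I*sqrt(2706))/38870 + (-5745 - 1*0)/27307 = (I*sqrt(2706))*(1/38870) + (-5745 + 0)*(1/27307) = I*sqrt(2706)/38870 - 5745*1/27307 = I*sqrt(2706)/38870 - 5745/27307 = -5745/27307 + I*sqrt(2706)/38870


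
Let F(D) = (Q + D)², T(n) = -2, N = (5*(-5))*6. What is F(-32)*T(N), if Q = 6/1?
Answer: -1352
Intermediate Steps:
N = -150 (N = -25*6 = -150)
Q = 6 (Q = 6*1 = 6)
F(D) = (6 + D)²
F(-32)*T(N) = (6 - 32)²*(-2) = (-26)²*(-2) = 676*(-2) = -1352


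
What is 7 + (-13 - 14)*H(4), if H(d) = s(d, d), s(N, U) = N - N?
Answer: 7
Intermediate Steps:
s(N, U) = 0
H(d) = 0
7 + (-13 - 14)*H(4) = 7 + (-13 - 14)*0 = 7 - 27*0 = 7 + 0 = 7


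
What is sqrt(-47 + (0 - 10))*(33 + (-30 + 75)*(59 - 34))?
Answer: 1158*I*sqrt(57) ≈ 8742.7*I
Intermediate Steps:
sqrt(-47 + (0 - 10))*(33 + (-30 + 75)*(59 - 34)) = sqrt(-47 - 10)*(33 + 45*25) = sqrt(-57)*(33 + 1125) = (I*sqrt(57))*1158 = 1158*I*sqrt(57)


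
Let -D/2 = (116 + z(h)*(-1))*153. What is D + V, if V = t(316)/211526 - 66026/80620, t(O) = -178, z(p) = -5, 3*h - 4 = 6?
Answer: -5443333886941/147010570 ≈ -37027.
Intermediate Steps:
h = 10/3 (h = 4/3 + (⅓)*6 = 4/3 + 2 = 10/3 ≈ 3.3333)
V = -120522121/147010570 (V = -178/211526 - 66026/80620 = -178*1/211526 - 66026*1/80620 = -89/105763 - 33013/40310 = -120522121/147010570 ≈ -0.81982)
D = -37026 (D = -2*(116 - 5*(-1))*153 = -2*(116 + 5)*153 = -242*153 = -2*18513 = -37026)
D + V = -37026 - 120522121/147010570 = -5443333886941/147010570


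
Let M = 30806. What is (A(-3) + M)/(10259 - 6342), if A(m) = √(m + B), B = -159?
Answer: 30806/3917 + 9*I*√2/3917 ≈ 7.8647 + 0.0032494*I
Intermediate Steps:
A(m) = √(-159 + m) (A(m) = √(m - 159) = √(-159 + m))
(A(-3) + M)/(10259 - 6342) = (√(-159 - 3) + 30806)/(10259 - 6342) = (√(-162) + 30806)/3917 = (9*I*√2 + 30806)*(1/3917) = (30806 + 9*I*√2)*(1/3917) = 30806/3917 + 9*I*√2/3917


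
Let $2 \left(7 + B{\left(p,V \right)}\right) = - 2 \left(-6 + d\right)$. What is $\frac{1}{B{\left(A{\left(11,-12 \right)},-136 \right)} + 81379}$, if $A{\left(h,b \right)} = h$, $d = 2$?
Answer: $\frac{1}{81376} \approx 1.2289 \cdot 10^{-5}$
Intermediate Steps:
$B{\left(p,V \right)} = -3$ ($B{\left(p,V \right)} = -7 + \frac{\left(-2\right) \left(-6 + 2\right)}{2} = -7 + \frac{\left(-2\right) \left(-4\right)}{2} = -7 + \frac{1}{2} \cdot 8 = -7 + 4 = -3$)
$\frac{1}{B{\left(A{\left(11,-12 \right)},-136 \right)} + 81379} = \frac{1}{-3 + 81379} = \frac{1}{81376}$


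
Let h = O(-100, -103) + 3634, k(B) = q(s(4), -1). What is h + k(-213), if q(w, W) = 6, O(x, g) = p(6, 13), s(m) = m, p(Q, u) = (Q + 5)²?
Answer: 3761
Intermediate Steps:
p(Q, u) = (5 + Q)²
O(x, g) = 121 (O(x, g) = (5 + 6)² = 11² = 121)
k(B) = 6
h = 3755 (h = 121 + 3634 = 3755)
h + k(-213) = 3755 + 6 = 3761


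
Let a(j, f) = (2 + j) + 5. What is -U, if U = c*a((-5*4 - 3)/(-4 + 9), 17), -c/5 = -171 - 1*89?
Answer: -3120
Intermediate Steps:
a(j, f) = 7 + j
c = 1300 (c = -5*(-171 - 1*89) = -5*(-171 - 89) = -5*(-260) = 1300)
U = 3120 (U = 1300*(7 + (-5*4 - 3)/(-4 + 9)) = 1300*(7 + (-20 - 3)/5) = 1300*(7 - 23*⅕) = 1300*(7 - 23/5) = 1300*(12/5) = 3120)
-U = -1*3120 = -3120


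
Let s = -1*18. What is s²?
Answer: 324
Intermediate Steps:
s = -18
s² = (-18)² = 324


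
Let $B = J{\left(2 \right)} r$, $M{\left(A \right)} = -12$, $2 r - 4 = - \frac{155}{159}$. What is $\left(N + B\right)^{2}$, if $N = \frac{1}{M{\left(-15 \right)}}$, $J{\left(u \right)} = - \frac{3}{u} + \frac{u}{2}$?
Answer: $\frac{7921}{11236} \approx 0.70497$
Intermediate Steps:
$J{\left(u \right)} = \frac{u}{2} - \frac{3}{u}$ ($J{\left(u \right)} = - \frac{3}{u} + u \frac{1}{2} = - \frac{3}{u} + \frac{u}{2} = \frac{u}{2} - \frac{3}{u}$)
$r = \frac{481}{318}$ ($r = 2 + \frac{\left(-155\right) \frac{1}{159}}{2} = 2 + \frac{1}{2} \left(- \frac{155}{159}\right) = 2 - \frac{155}{318} = \frac{481}{318} \approx 1.5126$)
$B = - \frac{481}{636}$ ($B = \left(\frac{1}{2} \cdot 2 - \frac{3}{2}\right) \frac{481}{318} = \left(1 - \frac{3}{2}\right) \frac{481}{318} = \left(- \frac{1}{2}\right) \frac{481}{318} = - \frac{481}{636} \approx -0.75629$)
$N = - \frac{1}{12}$ ($N = \frac{1}{-12} = - \frac{1}{12} \approx -0.083333$)
$\left(N + B\right)^{2} = \left(- \frac{1}{12} - \frac{481}{636}\right)^{2} = \left(- \frac{89}{106}\right)^{2} = \frac{7921}{11236}$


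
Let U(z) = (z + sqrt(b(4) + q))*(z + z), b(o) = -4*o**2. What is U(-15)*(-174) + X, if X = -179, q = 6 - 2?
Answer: -78479 + 10440*I*sqrt(15) ≈ -78479.0 + 40434.0*I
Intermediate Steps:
q = 4
U(z) = 2*z*(z + 2*I*sqrt(15)) (U(z) = (z + sqrt(-4*4**2 + 4))*(z + z) = (z + sqrt(-4*16 + 4))*(2*z) = (z + sqrt(-64 + 4))*(2*z) = (z + sqrt(-60))*(2*z) = (z + 2*I*sqrt(15))*(2*z) = 2*z*(z + 2*I*sqrt(15)))
U(-15)*(-174) + X = (2*(-15)*(-15 + 2*I*sqrt(15)))*(-174) - 179 = (450 - 60*I*sqrt(15))*(-174) - 179 = (-78300 + 10440*I*sqrt(15)) - 179 = -78479 + 10440*I*sqrt(15)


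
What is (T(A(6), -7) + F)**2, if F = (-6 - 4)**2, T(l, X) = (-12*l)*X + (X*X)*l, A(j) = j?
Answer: 806404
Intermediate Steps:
T(l, X) = l*X**2 - 12*X*l (T(l, X) = -12*X*l + X**2*l = -12*X*l + l*X**2 = l*X**2 - 12*X*l)
F = 100 (F = (-10)**2 = 100)
(T(A(6), -7) + F)**2 = (-7*6*(-12 - 7) + 100)**2 = (-7*6*(-19) + 100)**2 = (798 + 100)**2 = 898**2 = 806404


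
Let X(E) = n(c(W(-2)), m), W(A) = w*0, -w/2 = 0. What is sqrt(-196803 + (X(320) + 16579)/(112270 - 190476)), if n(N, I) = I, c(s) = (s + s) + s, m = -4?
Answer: I*sqrt(1203683561004558)/78206 ≈ 443.63*I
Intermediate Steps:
w = 0 (w = -2*0 = 0)
W(A) = 0 (W(A) = 0*0 = 0)
c(s) = 3*s (c(s) = 2*s + s = 3*s)
X(E) = -4
sqrt(-196803 + (X(320) + 16579)/(112270 - 190476)) = sqrt(-196803 + (-4 + 16579)/(112270 - 190476)) = sqrt(-196803 + 16575/(-78206)) = sqrt(-196803 + 16575*(-1/78206)) = sqrt(-196803 - 16575/78206) = sqrt(-15391191993/78206) = I*sqrt(1203683561004558)/78206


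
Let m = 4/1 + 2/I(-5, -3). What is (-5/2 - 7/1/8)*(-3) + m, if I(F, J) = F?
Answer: 549/40 ≈ 13.725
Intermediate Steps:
m = 18/5 (m = 4/1 + 2/(-5) = 4*1 + 2*(-⅕) = 4 - ⅖ = 18/5 ≈ 3.6000)
(-5/2 - 7/1/8)*(-3) + m = (-5/2 - 7/1/8)*(-3) + 18/5 = (-5*½ - 7*1*(⅛))*(-3) + 18/5 = (-5/2 - 7*⅛)*(-3) + 18/5 = (-5/2 - 7/8)*(-3) + 18/5 = -27/8*(-3) + 18/5 = 81/8 + 18/5 = 549/40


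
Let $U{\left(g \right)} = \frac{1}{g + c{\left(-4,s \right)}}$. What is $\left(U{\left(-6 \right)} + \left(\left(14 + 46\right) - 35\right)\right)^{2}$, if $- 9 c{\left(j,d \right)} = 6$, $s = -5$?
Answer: $\frac{247009}{400} \approx 617.52$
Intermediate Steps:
$c{\left(j,d \right)} = - \frac{2}{3}$ ($c{\left(j,d \right)} = \left(- \frac{1}{9}\right) 6 = - \frac{2}{3}$)
$U{\left(g \right)} = \frac{1}{- \frac{2}{3} + g}$ ($U{\left(g \right)} = \frac{1}{g - \frac{2}{3}} = \frac{1}{- \frac{2}{3} + g}$)
$\left(U{\left(-6 \right)} + \left(\left(14 + 46\right) - 35\right)\right)^{2} = \left(\frac{3}{-2 + 3 \left(-6\right)} + \left(\left(14 + 46\right) - 35\right)\right)^{2} = \left(\frac{3}{-2 - 18} + \left(60 - 35\right)\right)^{2} = \left(\frac{3}{-20} + 25\right)^{2} = \left(3 \left(- \frac{1}{20}\right) + 25\right)^{2} = \left(- \frac{3}{20} + 25\right)^{2} = \left(\frac{497}{20}\right)^{2} = \frac{247009}{400}$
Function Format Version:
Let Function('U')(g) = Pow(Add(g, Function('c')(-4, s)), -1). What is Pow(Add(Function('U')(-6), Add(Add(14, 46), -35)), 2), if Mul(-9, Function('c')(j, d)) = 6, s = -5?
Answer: Rational(247009, 400) ≈ 617.52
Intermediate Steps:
Function('c')(j, d) = Rational(-2, 3) (Function('c')(j, d) = Mul(Rational(-1, 9), 6) = Rational(-2, 3))
Function('U')(g) = Pow(Add(Rational(-2, 3), g), -1) (Function('U')(g) = Pow(Add(g, Rational(-2, 3)), -1) = Pow(Add(Rational(-2, 3), g), -1))
Pow(Add(Function('U')(-6), Add(Add(14, 46), -35)), 2) = Pow(Add(Mul(3, Pow(Add(-2, Mul(3, -6)), -1)), Add(Add(14, 46), -35)), 2) = Pow(Add(Mul(3, Pow(Add(-2, -18), -1)), Add(60, -35)), 2) = Pow(Add(Mul(3, Pow(-20, -1)), 25), 2) = Pow(Add(Mul(3, Rational(-1, 20)), 25), 2) = Pow(Add(Rational(-3, 20), 25), 2) = Pow(Rational(497, 20), 2) = Rational(247009, 400)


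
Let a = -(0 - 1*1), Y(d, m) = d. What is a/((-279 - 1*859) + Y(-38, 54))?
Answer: -1/1176 ≈ -0.00085034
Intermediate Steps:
a = 1 (a = -(0 - 1) = -1*(-1) = 1)
a/((-279 - 1*859) + Y(-38, 54)) = 1/((-279 - 1*859) - 38) = 1/((-279 - 859) - 38) = 1/(-1138 - 38) = 1/(-1176) = 1*(-1/1176) = -1/1176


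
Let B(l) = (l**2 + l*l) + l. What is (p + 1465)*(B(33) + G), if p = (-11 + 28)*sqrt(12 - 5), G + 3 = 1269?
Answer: 5093805 + 59109*sqrt(7) ≈ 5.2502e+6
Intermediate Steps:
G = 1266 (G = -3 + 1269 = 1266)
B(l) = l + 2*l**2 (B(l) = (l**2 + l**2) + l = 2*l**2 + l = l + 2*l**2)
p = 17*sqrt(7) ≈ 44.978
(p + 1465)*(B(33) + G) = (17*sqrt(7) + 1465)*(33*(1 + 2*33) + 1266) = (1465 + 17*sqrt(7))*(33*(1 + 66) + 1266) = (1465 + 17*sqrt(7))*(33*67 + 1266) = (1465 + 17*sqrt(7))*(2211 + 1266) = (1465 + 17*sqrt(7))*3477 = 5093805 + 59109*sqrt(7)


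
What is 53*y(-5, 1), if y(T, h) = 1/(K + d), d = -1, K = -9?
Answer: -53/10 ≈ -5.3000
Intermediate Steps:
y(T, h) = -1/10 (y(T, h) = 1/(-9 - 1) = 1/(-10) = -1/10)
53*y(-5, 1) = 53*(-1/10) = -53/10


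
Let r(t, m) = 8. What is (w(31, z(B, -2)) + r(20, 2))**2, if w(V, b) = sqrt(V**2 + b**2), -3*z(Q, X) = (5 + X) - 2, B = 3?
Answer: 9226/9 + 80*sqrt(346)/3 ≈ 1521.1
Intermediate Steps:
z(Q, X) = -1 - X/3 (z(Q, X) = -((5 + X) - 2)/3 = -(3 + X)/3 = -1 - X/3)
(w(31, z(B, -2)) + r(20, 2))**2 = (sqrt(31**2 + (-1 - 1/3*(-2))**2) + 8)**2 = (sqrt(961 + (-1 + 2/3)**2) + 8)**2 = (sqrt(961 + (-1/3)**2) + 8)**2 = (sqrt(961 + 1/9) + 8)**2 = (sqrt(8650/9) + 8)**2 = (5*sqrt(346)/3 + 8)**2 = (8 + 5*sqrt(346)/3)**2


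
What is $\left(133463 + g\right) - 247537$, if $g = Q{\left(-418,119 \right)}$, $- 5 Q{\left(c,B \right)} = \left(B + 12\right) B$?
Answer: $- \frac{585959}{5} \approx -1.1719 \cdot 10^{5}$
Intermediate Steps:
$Q{\left(c,B \right)} = - \frac{B \left(12 + B\right)}{5}$ ($Q{\left(c,B \right)} = - \frac{\left(B + 12\right) B}{5} = - \frac{\left(12 + B\right) B}{5} = - \frac{B \left(12 + B\right)}{5}$)
$g = - \frac{15589}{5}$ ($g = \left(- \frac{1}{5}\right) 119 \left(12 + 119\right) = \left(- \frac{1}{5}\right) 119 \cdot 131 = - \frac{15589}{5} \approx -3117.8$)
$\left(133463 + g\right) - 247537 = \left(133463 - \frac{15589}{5}\right) - 247537 = \frac{651726}{5} - 247537 = - \frac{585959}{5}$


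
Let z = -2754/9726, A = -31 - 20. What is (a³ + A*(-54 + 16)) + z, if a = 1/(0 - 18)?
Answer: 18318537827/9453672 ≈ 1937.7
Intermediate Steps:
A = -51
z = -459/1621 (z = -2754*1/9726 = -459/1621 ≈ -0.28316)
a = -1/18 (a = 1/(-18) = -1/18 ≈ -0.055556)
(a³ + A*(-54 + 16)) + z = ((-1/18)³ - 51*(-54 + 16)) - 459/1621 = (-1/5832 - 51*(-38)) - 459/1621 = (-1/5832 + 1938) - 459/1621 = 11302415/5832 - 459/1621 = 18318537827/9453672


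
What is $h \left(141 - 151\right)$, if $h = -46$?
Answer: $460$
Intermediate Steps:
$h \left(141 - 151\right) = - 46 \left(141 - 151\right) = \left(-46\right) \left(-10\right) = 460$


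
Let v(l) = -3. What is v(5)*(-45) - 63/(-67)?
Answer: 9108/67 ≈ 135.94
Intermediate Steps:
v(5)*(-45) - 63/(-67) = -3*(-45) - 63/(-67) = 135 - 63*(-1/67) = 135 + 63/67 = 9108/67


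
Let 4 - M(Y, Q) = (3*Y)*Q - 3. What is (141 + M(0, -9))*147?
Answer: 21756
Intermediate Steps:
M(Y, Q) = 7 - 3*Q*Y (M(Y, Q) = 4 - ((3*Y)*Q - 3) = 4 - (3*Q*Y - 3) = 4 - (-3 + 3*Q*Y) = 4 + (3 - 3*Q*Y) = 7 - 3*Q*Y)
(141 + M(0, -9))*147 = (141 + (7 - 3*(-9)*0))*147 = (141 + (7 + 0))*147 = (141 + 7)*147 = 148*147 = 21756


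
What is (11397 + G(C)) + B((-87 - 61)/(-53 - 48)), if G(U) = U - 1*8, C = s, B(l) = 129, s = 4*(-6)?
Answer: 11494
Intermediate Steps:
s = -24
C = -24
G(U) = -8 + U (G(U) = U - 8 = -8 + U)
(11397 + G(C)) + B((-87 - 61)/(-53 - 48)) = (11397 + (-8 - 24)) + 129 = (11397 - 32) + 129 = 11365 + 129 = 11494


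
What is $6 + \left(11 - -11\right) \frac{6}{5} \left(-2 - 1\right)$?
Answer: $- \frac{366}{5} \approx -73.2$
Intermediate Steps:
$6 + \left(11 - -11\right) \frac{6}{5} \left(-2 - 1\right) = 6 + \left(11 + 11\right) 6 \cdot \frac{1}{5} \left(-3\right) = 6 + 22 \cdot \frac{6}{5} \left(-3\right) = 6 + 22 \left(- \frac{18}{5}\right) = 6 - \frac{396}{5} = - \frac{366}{5}$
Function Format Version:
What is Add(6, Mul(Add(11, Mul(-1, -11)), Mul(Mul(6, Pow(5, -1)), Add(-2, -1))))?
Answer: Rational(-366, 5) ≈ -73.200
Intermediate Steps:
Add(6, Mul(Add(11, Mul(-1, -11)), Mul(Mul(6, Pow(5, -1)), Add(-2, -1)))) = Add(6, Mul(Add(11, 11), Mul(Mul(6, Rational(1, 5)), -3))) = Add(6, Mul(22, Mul(Rational(6, 5), -3))) = Add(6, Mul(22, Rational(-18, 5))) = Add(6, Rational(-396, 5)) = Rational(-366, 5)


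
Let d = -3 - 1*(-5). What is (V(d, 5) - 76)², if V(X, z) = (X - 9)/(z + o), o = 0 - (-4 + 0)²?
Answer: 687241/121 ≈ 5679.7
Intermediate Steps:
d = 2 (d = -3 + 5 = 2)
o = -16 (o = 0 - 1*(-4)² = 0 - 1*16 = 0 - 16 = -16)
V(X, z) = (-9 + X)/(-16 + z) (V(X, z) = (X - 9)/(z - 16) = (-9 + X)/(-16 + z))
(V(d, 5) - 76)² = ((-9 + 2)/(-16 + 5) - 76)² = (-7/(-11) - 76)² = (-1/11*(-7) - 76)² = (7/11 - 76)² = (-829/11)² = 687241/121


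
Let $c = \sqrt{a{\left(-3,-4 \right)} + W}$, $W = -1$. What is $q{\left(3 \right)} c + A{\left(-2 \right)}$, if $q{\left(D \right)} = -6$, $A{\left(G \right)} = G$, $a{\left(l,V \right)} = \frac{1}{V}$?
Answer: $-2 - 3 i \sqrt{5} \approx -2.0 - 6.7082 i$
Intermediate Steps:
$c = \frac{i \sqrt{5}}{2}$ ($c = \sqrt{\frac{1}{-4} - 1} = \sqrt{- \frac{1}{4} - 1} = \sqrt{- \frac{5}{4}} = \frac{i \sqrt{5}}{2} \approx 1.118 i$)
$q{\left(3 \right)} c + A{\left(-2 \right)} = - 6 \frac{i \sqrt{5}}{2} - 2 = - 3 i \sqrt{5} - 2 = -2 - 3 i \sqrt{5}$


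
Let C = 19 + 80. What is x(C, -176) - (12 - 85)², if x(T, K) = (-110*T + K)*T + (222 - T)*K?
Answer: -1122511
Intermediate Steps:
C = 99
x(T, K) = K*(222 - T) + T*(K - 110*T) (x(T, K) = (K - 110*T)*T + K*(222 - T) = T*(K - 110*T) + K*(222 - T) = K*(222 - T) + T*(K - 110*T))
x(C, -176) - (12 - 85)² = (-110*99² + 222*(-176)) - (12 - 85)² = (-110*9801 - 39072) - 1*(-73)² = (-1078110 - 39072) - 1*5329 = -1117182 - 5329 = -1122511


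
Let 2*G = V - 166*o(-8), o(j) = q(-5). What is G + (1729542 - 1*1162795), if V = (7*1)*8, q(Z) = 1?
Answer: 566692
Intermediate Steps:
o(j) = 1
V = 56 (V = 7*8 = 56)
G = -55 (G = (56 - 166*1)/2 = (56 - 166)/2 = (1/2)*(-110) = -55)
G + (1729542 - 1*1162795) = -55 + (1729542 - 1*1162795) = -55 + (1729542 - 1162795) = -55 + 566747 = 566692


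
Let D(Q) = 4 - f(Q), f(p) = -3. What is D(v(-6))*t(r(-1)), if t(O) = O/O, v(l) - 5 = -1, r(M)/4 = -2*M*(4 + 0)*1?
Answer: 7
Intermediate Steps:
r(M) = -32*M (r(M) = 4*(-2*M*(4 + 0)*1) = 4*(-2*M*4*1) = 4*(-8*M*1) = 4*(-8*M) = -32*M)
v(l) = 4 (v(l) = 5 - 1 = 4)
D(Q) = 7 (D(Q) = 4 - 1*(-3) = 4 + 3 = 7)
t(O) = 1
D(v(-6))*t(r(-1)) = 7*1 = 7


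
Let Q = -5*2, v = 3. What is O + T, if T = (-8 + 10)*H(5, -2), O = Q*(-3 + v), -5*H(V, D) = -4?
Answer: 8/5 ≈ 1.6000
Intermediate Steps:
H(V, D) = 4/5 (H(V, D) = -1/5*(-4) = 4/5)
Q = -10
O = 0 (O = -10*(-3 + 3) = -10*0 = 0)
T = 8/5 (T = (-8 + 10)*(4/5) = 2*(4/5) = 8/5 ≈ 1.6000)
O + T = 0 + 8/5 = 8/5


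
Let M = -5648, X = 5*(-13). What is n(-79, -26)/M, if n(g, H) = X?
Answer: 65/5648 ≈ 0.011508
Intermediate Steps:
X = -65
n(g, H) = -65
n(-79, -26)/M = -65/(-5648) = -65*(-1/5648) = 65/5648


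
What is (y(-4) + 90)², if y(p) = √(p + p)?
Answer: 8092 + 360*I*√2 ≈ 8092.0 + 509.12*I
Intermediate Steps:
y(p) = √2*√p (y(p) = √(2*p) = √2*√p)
(y(-4) + 90)² = (√2*√(-4) + 90)² = (√2*(2*I) + 90)² = (2*I*√2 + 90)² = (90 + 2*I*√2)²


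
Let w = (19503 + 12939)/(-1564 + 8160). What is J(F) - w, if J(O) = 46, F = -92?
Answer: 135487/3298 ≈ 41.082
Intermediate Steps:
w = 16221/3298 (w = 32442/6596 = 32442*(1/6596) = 16221/3298 ≈ 4.9184)
J(F) - w = 46 - 1*16221/3298 = 46 - 16221/3298 = 135487/3298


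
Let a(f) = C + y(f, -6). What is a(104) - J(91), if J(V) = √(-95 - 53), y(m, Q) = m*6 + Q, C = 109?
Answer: 727 - 2*I*√37 ≈ 727.0 - 12.166*I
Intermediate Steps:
y(m, Q) = Q + 6*m (y(m, Q) = 6*m + Q = Q + 6*m)
a(f) = 103 + 6*f (a(f) = 109 + (-6 + 6*f) = 103 + 6*f)
J(V) = 2*I*√37 (J(V) = √(-148) = 2*I*√37)
a(104) - J(91) = (103 + 6*104) - 2*I*√37 = (103 + 624) - 2*I*√37 = 727 - 2*I*√37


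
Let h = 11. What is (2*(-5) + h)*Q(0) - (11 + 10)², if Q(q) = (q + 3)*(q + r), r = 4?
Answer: -429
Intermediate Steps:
Q(q) = (3 + q)*(4 + q) (Q(q) = (q + 3)*(q + 4) = (3 + q)*(4 + q))
(2*(-5) + h)*Q(0) - (11 + 10)² = (2*(-5) + 11)*(12 + 0² + 7*0) - (11 + 10)² = (-10 + 11)*(12 + 0 + 0) - 1*21² = 1*12 - 1*441 = 12 - 441 = -429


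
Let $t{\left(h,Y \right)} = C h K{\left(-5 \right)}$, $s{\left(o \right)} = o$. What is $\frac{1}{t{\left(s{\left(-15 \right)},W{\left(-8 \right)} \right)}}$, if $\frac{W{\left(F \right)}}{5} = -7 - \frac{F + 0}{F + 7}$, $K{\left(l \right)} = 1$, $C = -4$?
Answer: $\frac{1}{60} \approx 0.016667$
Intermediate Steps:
$W{\left(F \right)} = -35 - \frac{5 F}{7 + F}$ ($W{\left(F \right)} = 5 \left(-7 - \frac{F + 0}{F + 7}\right) = 5 \left(-7 - \frac{F}{7 + F}\right) = -35 - \frac{5 F}{7 + F}$)
$t{\left(h,Y \right)} = - 4 h$ ($t{\left(h,Y \right)} = - 4 h 1 = - 4 h$)
$\frac{1}{t{\left(s{\left(-15 \right)},W{\left(-8 \right)} \right)}} = \frac{1}{\left(-4\right) \left(-15\right)} = \frac{1}{60}$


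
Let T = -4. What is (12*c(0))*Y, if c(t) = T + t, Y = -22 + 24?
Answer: -96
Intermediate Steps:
Y = 2
c(t) = -4 + t
(12*c(0))*Y = (12*(-4 + 0))*2 = (12*(-4))*2 = -48*2 = -96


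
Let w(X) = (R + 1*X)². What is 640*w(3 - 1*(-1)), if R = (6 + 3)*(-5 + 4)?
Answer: 16000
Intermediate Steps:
R = -9 (R = 9*(-1) = -9)
w(X) = (-9 + X)² (w(X) = (-9 + 1*X)² = (-9 + X)²)
640*w(3 - 1*(-1)) = 640*(-9 + (3 - 1*(-1)))² = 640*(-9 + (3 + 1))² = 640*(-9 + 4)² = 640*(-5)² = 640*25 = 16000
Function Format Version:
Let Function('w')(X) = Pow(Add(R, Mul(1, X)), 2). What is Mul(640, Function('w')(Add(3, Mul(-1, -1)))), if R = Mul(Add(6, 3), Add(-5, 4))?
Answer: 16000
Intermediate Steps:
R = -9 (R = Mul(9, -1) = -9)
Function('w')(X) = Pow(Add(-9, X), 2) (Function('w')(X) = Pow(Add(-9, Mul(1, X)), 2) = Pow(Add(-9, X), 2))
Mul(640, Function('w')(Add(3, Mul(-1, -1)))) = Mul(640, Pow(Add(-9, Add(3, Mul(-1, -1))), 2)) = Mul(640, Pow(Add(-9, Add(3, 1)), 2)) = Mul(640, Pow(Add(-9, 4), 2)) = Mul(640, Pow(-5, 2)) = Mul(640, 25) = 16000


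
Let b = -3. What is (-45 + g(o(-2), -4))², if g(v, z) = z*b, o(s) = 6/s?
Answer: 1089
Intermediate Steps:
g(v, z) = -3*z (g(v, z) = z*(-3) = -3*z)
(-45 + g(o(-2), -4))² = (-45 - 3*(-4))² = (-45 + 12)² = (-33)² = 1089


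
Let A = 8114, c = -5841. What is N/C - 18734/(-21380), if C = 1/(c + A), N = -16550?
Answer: -402138014133/10690 ≈ -3.7618e+7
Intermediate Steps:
C = 1/2273 (C = 1/(-5841 + 8114) = 1/2273 ≈ 0.00043995)
N/C - 18734/(-21380) = -16550/1/2273 - 18734/(-21380) = -16550*2273 - 18734*(-1/21380) = -37618150 + 9367/10690 = -402138014133/10690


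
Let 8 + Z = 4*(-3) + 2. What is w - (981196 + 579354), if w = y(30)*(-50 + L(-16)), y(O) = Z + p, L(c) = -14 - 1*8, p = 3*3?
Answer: -1559902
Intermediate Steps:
p = 9
Z = -18 (Z = -8 + (4*(-3) + 2) = -8 + (-12 + 2) = -8 - 10 = -18)
L(c) = -22 (L(c) = -14 - 8 = -22)
y(O) = -9 (y(O) = -18 + 9 = -9)
w = 648 (w = -9*(-50 - 22) = -9*(-72) = 648)
w - (981196 + 579354) = 648 - (981196 + 579354) = 648 - 1*1560550 = 648 - 1560550 = -1559902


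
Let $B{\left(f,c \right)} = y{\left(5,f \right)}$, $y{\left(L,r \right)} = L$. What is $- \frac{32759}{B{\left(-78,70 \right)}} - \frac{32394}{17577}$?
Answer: $- \frac{191988971}{29295} \approx -6553.6$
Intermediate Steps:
$B{\left(f,c \right)} = 5$
$- \frac{32759}{B{\left(-78,70 \right)}} - \frac{32394}{17577} = - \frac{32759}{5} - \frac{32394}{17577} = \left(-32759\right) \frac{1}{5} - \frac{10798}{5859} = - \frac{32759}{5} - \frac{10798}{5859} = - \frac{191988971}{29295}$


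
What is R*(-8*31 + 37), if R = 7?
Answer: -1477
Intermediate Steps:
R*(-8*31 + 37) = 7*(-8*31 + 37) = 7*(-248 + 37) = 7*(-211) = -1477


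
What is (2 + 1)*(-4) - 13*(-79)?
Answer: 1015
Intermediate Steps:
(2 + 1)*(-4) - 13*(-79) = 3*(-4) + 1027 = -12 + 1027 = 1015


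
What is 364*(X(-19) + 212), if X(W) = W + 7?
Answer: 72800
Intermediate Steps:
X(W) = 7 + W
364*(X(-19) + 212) = 364*((7 - 19) + 212) = 364*(-12 + 212) = 364*200 = 72800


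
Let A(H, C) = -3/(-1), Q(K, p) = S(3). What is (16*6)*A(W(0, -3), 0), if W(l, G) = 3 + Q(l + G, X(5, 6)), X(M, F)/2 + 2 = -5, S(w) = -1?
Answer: 288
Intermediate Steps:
X(M, F) = -14 (X(M, F) = -4 + 2*(-5) = -4 - 10 = -14)
Q(K, p) = -1
W(l, G) = 2 (W(l, G) = 3 - 1 = 2)
A(H, C) = 3 (A(H, C) = -3*(-1) = 3)
(16*6)*A(W(0, -3), 0) = (16*6)*3 = 96*3 = 288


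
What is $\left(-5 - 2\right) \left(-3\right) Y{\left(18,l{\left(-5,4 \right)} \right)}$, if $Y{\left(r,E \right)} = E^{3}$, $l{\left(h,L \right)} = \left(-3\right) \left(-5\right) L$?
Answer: $4536000$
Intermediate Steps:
$l{\left(h,L \right)} = 15 L$
$\left(-5 - 2\right) \left(-3\right) Y{\left(18,l{\left(-5,4 \right)} \right)} = \left(-5 - 2\right) \left(-3\right) \left(15 \cdot 4\right)^{3} = \left(-7\right) \left(-3\right) 60^{3} = 21 \cdot 216000 = 4536000$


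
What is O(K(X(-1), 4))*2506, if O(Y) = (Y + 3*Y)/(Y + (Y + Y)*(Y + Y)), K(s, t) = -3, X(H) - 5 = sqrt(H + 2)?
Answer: -10024/11 ≈ -911.27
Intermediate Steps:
X(H) = 5 + sqrt(2 + H) (X(H) = 5 + sqrt(H + 2) = 5 + sqrt(2 + H))
O(Y) = 4*Y/(Y + 4*Y**2) (O(Y) = (4*Y)/(Y + (2*Y)*(2*Y)) = (4*Y)/(Y + 4*Y**2) = 4*Y/(Y + 4*Y**2))
O(K(X(-1), 4))*2506 = (4/(1 + 4*(-3)))*2506 = (4/(1 - 12))*2506 = (4/(-11))*2506 = (4*(-1/11))*2506 = -4/11*2506 = -10024/11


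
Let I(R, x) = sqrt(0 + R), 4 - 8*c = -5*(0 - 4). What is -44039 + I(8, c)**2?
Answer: -44031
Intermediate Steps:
c = -2 (c = 1/2 - (-5)*(0 - 4)/8 = 1/2 - (-5)*(-4)/8 = 1/2 - 1/8*20 = 1/2 - 5/2 = -2)
I(R, x) = sqrt(R)
-44039 + I(8, c)**2 = -44039 + (sqrt(8))**2 = -44039 + (2*sqrt(2))**2 = -44039 + 8 = -44031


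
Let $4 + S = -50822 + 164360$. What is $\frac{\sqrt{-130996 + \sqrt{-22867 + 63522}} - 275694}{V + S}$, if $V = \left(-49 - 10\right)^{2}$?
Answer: $- \frac{91898}{39005} + \frac{i \sqrt{130996 - \sqrt{40655}}}{117015} \approx -2.3561 + 0.0030907 i$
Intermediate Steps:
$S = 113534$ ($S = -4 + \left(-50822 + 164360\right) = -4 + 113538 = 113534$)
$V = 3481$ ($V = \left(-59\right)^{2} = 3481$)
$\frac{\sqrt{-130996 + \sqrt{-22867 + 63522}} - 275694}{V + S} = \frac{\sqrt{-130996 + \sqrt{-22867 + 63522}} - 275694}{3481 + 113534} = \frac{\sqrt{-130996 + \sqrt{40655}} - 275694}{117015} = \left(-275694 + \sqrt{-130996 + \sqrt{40655}}\right) \frac{1}{117015} = - \frac{91898}{39005} + \frac{\sqrt{-130996 + \sqrt{40655}}}{117015}$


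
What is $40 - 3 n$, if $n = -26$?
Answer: $118$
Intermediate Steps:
$40 - 3 n = 40 - -78 = 40 + 78 = 118$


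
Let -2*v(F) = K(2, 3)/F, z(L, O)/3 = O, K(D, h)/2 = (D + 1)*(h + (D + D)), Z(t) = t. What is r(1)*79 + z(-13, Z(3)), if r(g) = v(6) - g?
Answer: -693/2 ≈ -346.50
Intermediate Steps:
K(D, h) = 2*(1 + D)*(h + 2*D) (K(D, h) = 2*((D + 1)*(h + (D + D))) = 2*((1 + D)*(h + 2*D)) = 2*(1 + D)*(h + 2*D))
z(L, O) = 3*O
v(F) = -21/F (v(F) = -(2*3 + 4*2 + 4*2² + 2*2*3)/(2*F) = -(6 + 8 + 4*4 + 12)/(2*F) = -(6 + 8 + 16 + 12)/(2*F) = -21/F)
r(g) = -7/2 - g (r(g) = -21/6 - g = -21*⅙ - g = -7/2 - g)
r(1)*79 + z(-13, Z(3)) = (-7/2 - 1*1)*79 + 3*3 = (-7/2 - 1)*79 + 9 = -9/2*79 + 9 = -711/2 + 9 = -693/2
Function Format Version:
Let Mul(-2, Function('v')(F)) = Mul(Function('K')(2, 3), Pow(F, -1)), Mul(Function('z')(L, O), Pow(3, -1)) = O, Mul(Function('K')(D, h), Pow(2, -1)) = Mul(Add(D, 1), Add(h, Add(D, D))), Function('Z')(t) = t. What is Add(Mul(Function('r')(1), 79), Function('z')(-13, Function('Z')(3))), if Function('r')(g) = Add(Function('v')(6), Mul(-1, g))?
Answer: Rational(-693, 2) ≈ -346.50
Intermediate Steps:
Function('K')(D, h) = Mul(2, Add(1, D), Add(h, Mul(2, D))) (Function('K')(D, h) = Mul(2, Mul(Add(D, 1), Add(h, Add(D, D)))) = Mul(2, Mul(Add(1, D), Add(h, Mul(2, D)))) = Mul(2, Add(1, D), Add(h, Mul(2, D))))
Function('z')(L, O) = Mul(3, O)
Function('v')(F) = Mul(-21, Pow(F, -1)) (Function('v')(F) = Mul(Rational(-1, 2), Mul(Add(Mul(2, 3), Mul(4, 2), Mul(4, Pow(2, 2)), Mul(2, 2, 3)), Pow(F, -1))) = Mul(Rational(-1, 2), Mul(Add(6, 8, Mul(4, 4), 12), Pow(F, -1))) = Mul(Rational(-1, 2), Mul(Add(6, 8, 16, 12), Pow(F, -1))) = Mul(Rational(-1, 2), Mul(42, Pow(F, -1))) = Mul(-21, Pow(F, -1)))
Function('r')(g) = Add(Rational(-7, 2), Mul(-1, g)) (Function('r')(g) = Add(Mul(-21, Pow(6, -1)), Mul(-1, g)) = Add(Mul(-21, Rational(1, 6)), Mul(-1, g)) = Add(Rational(-7, 2), Mul(-1, g)))
Add(Mul(Function('r')(1), 79), Function('z')(-13, Function('Z')(3))) = Add(Mul(Add(Rational(-7, 2), Mul(-1, 1)), 79), Mul(3, 3)) = Add(Mul(Add(Rational(-7, 2), -1), 79), 9) = Add(Mul(Rational(-9, 2), 79), 9) = Add(Rational(-711, 2), 9) = Rational(-693, 2)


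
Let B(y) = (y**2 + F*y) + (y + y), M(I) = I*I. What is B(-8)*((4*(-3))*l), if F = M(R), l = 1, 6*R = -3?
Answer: -552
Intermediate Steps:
R = -1/2 (R = (1/6)*(-3) = -1/2 ≈ -0.50000)
M(I) = I**2
F = 1/4 (F = (-1/2)**2 = 1/4 ≈ 0.25000)
B(y) = y**2 + 9*y/4 (B(y) = (y**2 + y/4) + (y + y) = (y**2 + y/4) + 2*y = y**2 + 9*y/4)
B(-8)*((4*(-3))*l) = ((1/4)*(-8)*(9 + 4*(-8)))*((4*(-3))*1) = ((1/4)*(-8)*(9 - 32))*(-12*1) = ((1/4)*(-8)*(-23))*(-12) = 46*(-12) = -552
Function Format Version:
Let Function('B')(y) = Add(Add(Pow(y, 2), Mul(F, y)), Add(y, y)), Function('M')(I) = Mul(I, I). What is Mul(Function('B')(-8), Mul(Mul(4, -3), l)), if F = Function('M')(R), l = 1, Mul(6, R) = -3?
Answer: -552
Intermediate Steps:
R = Rational(-1, 2) (R = Mul(Rational(1, 6), -3) = Rational(-1, 2) ≈ -0.50000)
Function('M')(I) = Pow(I, 2)
F = Rational(1, 4) (F = Pow(Rational(-1, 2), 2) = Rational(1, 4) ≈ 0.25000)
Function('B')(y) = Add(Pow(y, 2), Mul(Rational(9, 4), y)) (Function('B')(y) = Add(Add(Pow(y, 2), Mul(Rational(1, 4), y)), Add(y, y)) = Add(Add(Pow(y, 2), Mul(Rational(1, 4), y)), Mul(2, y)) = Add(Pow(y, 2), Mul(Rational(9, 4), y)))
Mul(Function('B')(-8), Mul(Mul(4, -3), l)) = Mul(Mul(Rational(1, 4), -8, Add(9, Mul(4, -8))), Mul(Mul(4, -3), 1)) = Mul(Mul(Rational(1, 4), -8, Add(9, -32)), Mul(-12, 1)) = Mul(Mul(Rational(1, 4), -8, -23), -12) = Mul(46, -12) = -552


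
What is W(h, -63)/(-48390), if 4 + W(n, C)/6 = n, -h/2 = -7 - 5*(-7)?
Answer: 12/1613 ≈ 0.0074396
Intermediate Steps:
h = -56 (h = -2*(-7 - 5*(-7)) = -2*(-7 + 35) = -2*28 = -56)
W(n, C) = -24 + 6*n
W(h, -63)/(-48390) = (-24 + 6*(-56))/(-48390) = (-24 - 336)*(-1/48390) = -360*(-1/48390) = 12/1613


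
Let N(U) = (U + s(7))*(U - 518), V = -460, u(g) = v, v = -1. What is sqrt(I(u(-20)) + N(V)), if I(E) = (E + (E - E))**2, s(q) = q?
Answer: sqrt(443035) ≈ 665.61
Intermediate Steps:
u(g) = -1
I(E) = E**2 (I(E) = (E + 0)**2 = E**2)
N(U) = (-518 + U)*(7 + U) (N(U) = (U + 7)*(U - 518) = (7 + U)*(-518 + U) = (-518 + U)*(7 + U))
sqrt(I(u(-20)) + N(V)) = sqrt((-1)**2 + (-3626 + (-460)**2 - 511*(-460))) = sqrt(1 + (-3626 + 211600 + 235060)) = sqrt(1 + 443034) = sqrt(443035)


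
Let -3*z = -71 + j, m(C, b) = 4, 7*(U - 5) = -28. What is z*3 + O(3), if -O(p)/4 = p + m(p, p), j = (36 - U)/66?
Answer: 2803/66 ≈ 42.470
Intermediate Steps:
U = 1 (U = 5 + (⅐)*(-28) = 5 - 4 = 1)
j = 35/66 (j = (36 - 1*1)/66 = (36 - 1)*(1/66) = 35*(1/66) = 35/66 ≈ 0.53030)
O(p) = -16 - 4*p (O(p) = -4*(p + 4) = -4*(4 + p) = -16 - 4*p)
z = 4651/198 (z = -(-71 + 35/66)/3 = -⅓*(-4651/66) = 4651/198 ≈ 23.490)
z*3 + O(3) = (4651/198)*3 + (-16 - 4*3) = 4651/66 + (-16 - 12) = 4651/66 - 28 = 2803/66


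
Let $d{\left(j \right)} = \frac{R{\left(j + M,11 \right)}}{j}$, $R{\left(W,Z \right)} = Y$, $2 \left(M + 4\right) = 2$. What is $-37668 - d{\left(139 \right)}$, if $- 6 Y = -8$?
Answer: $- \frac{15707560}{417} \approx -37668.0$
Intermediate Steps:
$M = -3$ ($M = -4 + \frac{1}{2} \cdot 2 = -4 + 1 = -3$)
$Y = \frac{4}{3}$ ($Y = \left(- \frac{1}{6}\right) \left(-8\right) = \frac{4}{3} \approx 1.3333$)
$R{\left(W,Z \right)} = \frac{4}{3}$
$d{\left(j \right)} = \frac{4}{3 j}$
$-37668 - d{\left(139 \right)} = -37668 - \frac{4}{3 \cdot 139} = -37668 - \frac{4}{3} \cdot \frac{1}{139} = -37668 - \frac{4}{417} = - \frac{15707560}{417}$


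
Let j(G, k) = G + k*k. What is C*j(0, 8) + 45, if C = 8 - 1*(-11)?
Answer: 1261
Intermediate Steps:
j(G, k) = G + k²
C = 19 (C = 8 + 11 = 19)
C*j(0, 8) + 45 = 19*(0 + 8²) + 45 = 19*(0 + 64) + 45 = 19*64 + 45 = 1216 + 45 = 1261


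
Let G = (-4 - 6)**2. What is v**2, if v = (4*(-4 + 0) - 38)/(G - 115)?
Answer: 324/25 ≈ 12.960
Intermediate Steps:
G = 100 (G = (-10)**2 = 100)
v = 18/5 (v = (4*(-4 + 0) - 38)/(100 - 115) = (4*(-4) - 38)/(-15) = (-16 - 38)*(-1/15) = -54*(-1/15) = 18/5 ≈ 3.6000)
v**2 = (18/5)**2 = 324/25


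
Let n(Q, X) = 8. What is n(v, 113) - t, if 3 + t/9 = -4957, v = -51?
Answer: 44648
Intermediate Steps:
t = -44640 (t = -27 + 9*(-4957) = -27 - 44613 = -44640)
n(v, 113) - t = 8 - 1*(-44640) = 8 + 44640 = 44648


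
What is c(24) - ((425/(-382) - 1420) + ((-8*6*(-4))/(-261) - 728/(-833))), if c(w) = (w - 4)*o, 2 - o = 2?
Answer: 5619734321/3954846 ≈ 1421.0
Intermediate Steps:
o = 0 (o = 2 - 1*2 = 2 - 2 = 0)
c(w) = 0 (c(w) = (w - 4)*0 = (-4 + w)*0 = 0)
c(24) - ((425/(-382) - 1420) + ((-8*6*(-4))/(-261) - 728/(-833))) = 0 - ((425/(-382) - 1420) + ((-8*6*(-4))/(-261) - 728/(-833))) = 0 - ((425*(-1/382) - 1420) + (-48*(-4)*(-1/261) - 728*(-1/833))) = 0 - ((-425/382 - 1420) + (192*(-1/261) + 104/119)) = 0 - (-542865/382 + (-64/87 + 104/119)) = 0 - (-542865/382 + 1432/10353) = 0 - 1*(-5619734321/3954846) = 0 + 5619734321/3954846 = 5619734321/3954846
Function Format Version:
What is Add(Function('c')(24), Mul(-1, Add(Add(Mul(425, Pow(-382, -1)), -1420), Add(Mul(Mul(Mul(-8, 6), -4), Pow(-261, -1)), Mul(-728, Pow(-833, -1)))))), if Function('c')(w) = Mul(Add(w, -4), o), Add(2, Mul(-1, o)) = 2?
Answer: Rational(5619734321, 3954846) ≈ 1421.0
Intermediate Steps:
o = 0 (o = Add(2, Mul(-1, 2)) = Add(2, -2) = 0)
Function('c')(w) = 0 (Function('c')(w) = Mul(Add(w, -4), 0) = Mul(Add(-4, w), 0) = 0)
Add(Function('c')(24), Mul(-1, Add(Add(Mul(425, Pow(-382, -1)), -1420), Add(Mul(Mul(Mul(-8, 6), -4), Pow(-261, -1)), Mul(-728, Pow(-833, -1)))))) = Add(0, Mul(-1, Add(Add(Mul(425, Pow(-382, -1)), -1420), Add(Mul(Mul(Mul(-8, 6), -4), Pow(-261, -1)), Mul(-728, Pow(-833, -1)))))) = Add(0, Mul(-1, Add(Add(Mul(425, Rational(-1, 382)), -1420), Add(Mul(Mul(-48, -4), Rational(-1, 261)), Mul(-728, Rational(-1, 833)))))) = Add(0, Mul(-1, Add(Add(Rational(-425, 382), -1420), Add(Mul(192, Rational(-1, 261)), Rational(104, 119))))) = Add(0, Mul(-1, Add(Rational(-542865, 382), Add(Rational(-64, 87), Rational(104, 119))))) = Add(0, Mul(-1, Add(Rational(-542865, 382), Rational(1432, 10353)))) = Add(0, Mul(-1, Rational(-5619734321, 3954846))) = Add(0, Rational(5619734321, 3954846)) = Rational(5619734321, 3954846)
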